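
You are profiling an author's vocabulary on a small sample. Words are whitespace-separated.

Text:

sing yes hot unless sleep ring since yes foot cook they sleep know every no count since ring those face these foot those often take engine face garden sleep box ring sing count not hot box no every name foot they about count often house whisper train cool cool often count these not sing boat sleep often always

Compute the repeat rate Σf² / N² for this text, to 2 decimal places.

Frequencies: sleep:4, count:4, often:4, sing:3, ring:3, foot:3, yes:2, hot:2, since:2, they:2, every:2, no:2, those:2, face:2, these:2, box:2, not:2, cool:2, unless:1, cook:1, … (11 more, each freq 1)
Σf² = 136; N² = 3364
Repeat rate = 136 / 3364 = 0.04

0.04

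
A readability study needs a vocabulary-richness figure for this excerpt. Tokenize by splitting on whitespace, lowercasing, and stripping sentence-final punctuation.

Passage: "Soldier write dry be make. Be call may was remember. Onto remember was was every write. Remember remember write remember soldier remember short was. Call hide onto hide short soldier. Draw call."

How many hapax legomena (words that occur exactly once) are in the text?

Frequencies: remember:6, was:4, soldier:3, write:3, call:3, be:2, onto:2, short:2, hide:2, dry:1, make:1, may:1, every:1, draw:1
Hapax (freq=1): draw, dry, every, make, may

5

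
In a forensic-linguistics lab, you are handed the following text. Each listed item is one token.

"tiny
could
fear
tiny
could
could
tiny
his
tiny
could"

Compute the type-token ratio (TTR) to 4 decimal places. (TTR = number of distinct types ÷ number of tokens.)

0.4000

N = 10 tokens, V = 4 types.
TTR = V / N = 4 / 10 = 0.4000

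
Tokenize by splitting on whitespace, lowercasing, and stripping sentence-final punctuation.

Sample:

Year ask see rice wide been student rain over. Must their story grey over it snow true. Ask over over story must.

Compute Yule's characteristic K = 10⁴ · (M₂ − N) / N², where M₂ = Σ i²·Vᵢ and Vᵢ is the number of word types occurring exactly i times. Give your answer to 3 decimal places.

371.901

Frequencies: over:4, ask:2, must:2, story:2, year:1, see:1, rice:1, wide:1, been:1, student:1, rain:1, their:1, grey:1, it:1, snow:1, true:1
N = 22. Frequency spectrum: V_1=12, V_2=3, V_4=1
M₂ = 1²·12 + 2²·3 + 4²·1 = 40
K = 10000 × (40 − 22) / 22² = 371.901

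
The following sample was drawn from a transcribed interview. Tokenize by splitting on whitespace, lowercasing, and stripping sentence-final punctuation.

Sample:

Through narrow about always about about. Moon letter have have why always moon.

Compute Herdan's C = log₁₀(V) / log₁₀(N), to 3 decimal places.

0.811

N = 13, V = 8.
log₁₀(V) = 0.903090, log₁₀(N) = 1.113943
C = 0.903090 / 1.113943 = 0.811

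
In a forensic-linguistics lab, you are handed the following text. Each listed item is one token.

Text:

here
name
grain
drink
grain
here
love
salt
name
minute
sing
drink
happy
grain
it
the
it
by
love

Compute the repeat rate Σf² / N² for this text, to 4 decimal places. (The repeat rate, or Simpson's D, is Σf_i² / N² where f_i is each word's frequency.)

Frequencies: grain:3, here:2, name:2, drink:2, love:2, it:2, salt:1, minute:1, sing:1, happy:1, the:1, by:1
Σf² = 35; N² = 361
Repeat rate = 35 / 361 = 0.0970

0.0970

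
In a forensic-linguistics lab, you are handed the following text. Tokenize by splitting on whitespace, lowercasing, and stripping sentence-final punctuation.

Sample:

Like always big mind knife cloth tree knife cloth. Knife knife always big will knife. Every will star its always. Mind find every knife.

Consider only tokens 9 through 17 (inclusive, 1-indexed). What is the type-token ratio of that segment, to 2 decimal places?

Segment tokens 9–17: cloth, knife, knife, always, big, will, knife, every, will
Segment N = 9, segment V = 6.
TTR = 6 / 9 = 0.67

0.67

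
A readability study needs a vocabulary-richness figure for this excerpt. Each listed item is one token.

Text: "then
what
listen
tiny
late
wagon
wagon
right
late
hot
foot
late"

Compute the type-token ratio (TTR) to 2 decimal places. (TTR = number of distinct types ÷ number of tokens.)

0.75

N = 12 tokens, V = 9 types.
TTR = V / N = 9 / 12 = 0.75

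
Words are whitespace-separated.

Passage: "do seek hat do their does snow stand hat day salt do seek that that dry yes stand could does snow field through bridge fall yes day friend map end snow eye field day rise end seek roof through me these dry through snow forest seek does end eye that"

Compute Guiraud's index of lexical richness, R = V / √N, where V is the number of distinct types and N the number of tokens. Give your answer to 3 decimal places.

N = 50, V = 26.
√N = 7.071068
R = 26 / 7.071068 = 3.677

3.677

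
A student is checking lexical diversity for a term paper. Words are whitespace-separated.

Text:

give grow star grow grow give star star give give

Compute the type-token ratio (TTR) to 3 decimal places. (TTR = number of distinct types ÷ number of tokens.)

N = 10 tokens, V = 3 types.
TTR = V / N = 3 / 10 = 0.300

0.300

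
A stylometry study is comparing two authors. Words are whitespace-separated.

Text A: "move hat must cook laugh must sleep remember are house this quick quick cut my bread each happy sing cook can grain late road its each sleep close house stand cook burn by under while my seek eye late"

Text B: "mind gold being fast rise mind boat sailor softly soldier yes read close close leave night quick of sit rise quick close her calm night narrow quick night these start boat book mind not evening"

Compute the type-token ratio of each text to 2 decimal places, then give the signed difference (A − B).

0.06

TTR(A) = 30/39 = 0.77
TTR(B) = 25/35 = 0.71
Difference = 0.77 − 0.71 = 0.06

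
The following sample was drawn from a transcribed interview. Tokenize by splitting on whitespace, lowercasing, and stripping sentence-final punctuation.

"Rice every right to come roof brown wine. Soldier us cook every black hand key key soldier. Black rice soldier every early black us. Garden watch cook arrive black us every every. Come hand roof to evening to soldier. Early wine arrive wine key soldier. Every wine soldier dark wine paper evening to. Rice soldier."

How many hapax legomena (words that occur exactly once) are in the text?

6

Frequencies: soldier:7, every:6, wine:5, to:4, black:4, rice:3, us:3, key:3, come:2, roof:2, cook:2, hand:2, early:2, arrive:2, evening:2, right:1, brown:1, garden:1, watch:1, dark:1, … (1 more, each freq 1)
Hapax (freq=1): brown, dark, garden, paper, right, watch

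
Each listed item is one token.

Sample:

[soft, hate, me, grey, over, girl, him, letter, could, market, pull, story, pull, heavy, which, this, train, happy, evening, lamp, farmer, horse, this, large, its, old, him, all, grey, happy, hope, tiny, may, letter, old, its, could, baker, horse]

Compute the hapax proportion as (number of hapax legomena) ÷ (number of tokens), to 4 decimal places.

0.4872

Frequencies: grey:2, him:2, letter:2, could:2, pull:2, this:2, happy:2, horse:2, its:2, old:2, soft:1, hate:1, me:1, over:1, girl:1, market:1, story:1, heavy:1, which:1, train:1, … (9 more, each freq 1)
Hapax count = 19; token count = 39.
Ratio = 19 / 39 = 0.4872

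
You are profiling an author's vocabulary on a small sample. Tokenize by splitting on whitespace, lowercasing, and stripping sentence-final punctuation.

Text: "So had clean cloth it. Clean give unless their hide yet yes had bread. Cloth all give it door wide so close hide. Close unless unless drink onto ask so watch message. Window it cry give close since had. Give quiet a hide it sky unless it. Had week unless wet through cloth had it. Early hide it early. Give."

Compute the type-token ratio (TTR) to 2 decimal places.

N = 60 tokens, V = 31 types.
TTR = V / N = 31 / 60 = 0.52

0.52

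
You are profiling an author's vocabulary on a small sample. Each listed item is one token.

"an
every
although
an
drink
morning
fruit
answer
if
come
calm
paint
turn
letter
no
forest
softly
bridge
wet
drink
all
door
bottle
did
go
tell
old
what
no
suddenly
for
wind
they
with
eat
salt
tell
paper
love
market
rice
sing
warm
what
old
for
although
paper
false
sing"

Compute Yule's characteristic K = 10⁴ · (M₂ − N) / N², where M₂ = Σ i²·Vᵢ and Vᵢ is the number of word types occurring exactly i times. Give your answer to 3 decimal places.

80.000

Frequencies: an:2, although:2, drink:2, no:2, tell:2, old:2, what:2, for:2, paper:2, sing:2, every:1, morning:1, fruit:1, answer:1, if:1, come:1, calm:1, paint:1, turn:1, letter:1, … (20 more, each freq 1)
N = 50. Frequency spectrum: V_1=30, V_2=10
M₂ = 1²·30 + 2²·10 = 70
K = 10000 × (70 − 50) / 50² = 80.000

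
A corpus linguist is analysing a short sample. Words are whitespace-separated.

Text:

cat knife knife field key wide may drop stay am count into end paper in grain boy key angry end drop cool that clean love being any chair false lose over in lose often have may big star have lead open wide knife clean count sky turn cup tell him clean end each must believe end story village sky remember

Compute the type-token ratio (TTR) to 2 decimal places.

0.73

N = 60 tokens, V = 44 types.
TTR = V / N = 44 / 60 = 0.73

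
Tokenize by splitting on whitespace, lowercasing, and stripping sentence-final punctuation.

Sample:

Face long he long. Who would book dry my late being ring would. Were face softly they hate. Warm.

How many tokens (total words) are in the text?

Tokens: face, long, he, long, who, would, book, dry, my, late, being, ring, would, were, face, softly, they, hate, warm
N = 19

19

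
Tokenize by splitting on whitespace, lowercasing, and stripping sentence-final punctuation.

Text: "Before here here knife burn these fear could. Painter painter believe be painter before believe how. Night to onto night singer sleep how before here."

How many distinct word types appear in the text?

Distinct types: {be, before, believe, burn, could, fear, here, how, knife, night, onto, painter, singer, sleep, these, to}
V = 16

16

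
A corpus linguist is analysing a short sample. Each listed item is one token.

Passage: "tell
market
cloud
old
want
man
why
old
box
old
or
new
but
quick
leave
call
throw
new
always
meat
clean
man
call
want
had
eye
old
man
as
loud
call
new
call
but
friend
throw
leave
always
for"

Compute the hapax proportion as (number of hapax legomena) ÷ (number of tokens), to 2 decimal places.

Frequencies: old:4, call:4, man:3, new:3, want:2, but:2, leave:2, throw:2, always:2, tell:1, market:1, cloud:1, why:1, box:1, or:1, quick:1, meat:1, clean:1, had:1, eye:1, … (4 more, each freq 1)
Hapax count = 15; token count = 39.
Ratio = 15 / 39 = 0.38

0.38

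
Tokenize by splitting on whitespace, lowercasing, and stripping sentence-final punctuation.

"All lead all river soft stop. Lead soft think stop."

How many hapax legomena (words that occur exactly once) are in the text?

Frequencies: all:2, lead:2, soft:2, stop:2, river:1, think:1
Hapax (freq=1): river, think

2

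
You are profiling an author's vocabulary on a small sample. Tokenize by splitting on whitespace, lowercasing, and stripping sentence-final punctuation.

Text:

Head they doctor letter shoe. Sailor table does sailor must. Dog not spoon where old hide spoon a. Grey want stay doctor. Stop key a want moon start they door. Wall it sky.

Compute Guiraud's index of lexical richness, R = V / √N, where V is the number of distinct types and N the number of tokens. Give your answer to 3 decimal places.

4.700

N = 33, V = 27.
√N = 5.744563
R = 27 / 5.744563 = 4.700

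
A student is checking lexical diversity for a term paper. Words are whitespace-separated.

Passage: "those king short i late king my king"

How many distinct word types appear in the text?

6

Distinct types: {i, king, late, my, short, those}
V = 6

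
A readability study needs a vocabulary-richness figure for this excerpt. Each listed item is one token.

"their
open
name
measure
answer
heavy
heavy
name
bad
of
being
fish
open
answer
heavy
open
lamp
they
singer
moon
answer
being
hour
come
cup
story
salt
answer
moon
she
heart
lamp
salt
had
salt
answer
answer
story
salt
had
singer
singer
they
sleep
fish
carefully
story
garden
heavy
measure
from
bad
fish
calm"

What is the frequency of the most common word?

6

Frequencies: answer:6, heavy:4, salt:4, open:3, fish:3, singer:3, story:3, name:2, measure:2, bad:2, being:2, lamp:2, they:2, moon:2, had:2, their:1, of:1, hour:1, come:1, cup:1, … (7 more, each freq 1)
Most common: 'answer' with frequency 6.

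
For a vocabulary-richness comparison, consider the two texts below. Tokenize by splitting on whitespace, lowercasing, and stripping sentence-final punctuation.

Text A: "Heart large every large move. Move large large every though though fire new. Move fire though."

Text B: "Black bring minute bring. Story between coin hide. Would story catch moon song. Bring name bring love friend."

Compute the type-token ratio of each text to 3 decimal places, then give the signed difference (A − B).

TTR(A) = 7/16 = 0.438
TTR(B) = 14/18 = 0.778
Difference = 0.438 − 0.778 = -0.340

-0.340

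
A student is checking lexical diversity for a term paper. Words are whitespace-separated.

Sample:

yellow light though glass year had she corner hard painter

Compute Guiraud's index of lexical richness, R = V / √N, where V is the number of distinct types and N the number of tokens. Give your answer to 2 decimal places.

3.16

N = 10, V = 10.
√N = 3.162278
R = 10 / 3.162278 = 3.16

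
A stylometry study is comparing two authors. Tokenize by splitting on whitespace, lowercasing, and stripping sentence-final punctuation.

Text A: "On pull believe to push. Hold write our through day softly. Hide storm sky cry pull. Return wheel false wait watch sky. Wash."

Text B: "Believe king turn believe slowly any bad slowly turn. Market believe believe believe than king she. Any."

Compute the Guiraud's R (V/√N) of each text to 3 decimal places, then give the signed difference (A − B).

A: V=21, N=23, R=4.379
B: V=9, N=17, R=2.183
Difference = 4.379 − 2.183 = 2.196

2.196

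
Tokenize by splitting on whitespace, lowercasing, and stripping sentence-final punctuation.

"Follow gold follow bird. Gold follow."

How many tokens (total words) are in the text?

6

Tokens: follow, gold, follow, bird, gold, follow
N = 6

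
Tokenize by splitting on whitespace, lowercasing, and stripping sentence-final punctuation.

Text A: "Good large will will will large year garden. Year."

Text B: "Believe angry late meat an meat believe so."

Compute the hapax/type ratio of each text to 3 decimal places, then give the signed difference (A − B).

A: hapax=2, V=5, ratio=0.400
B: hapax=4, V=6, ratio=0.667
Difference = 0.400 − 0.667 = -0.267

-0.267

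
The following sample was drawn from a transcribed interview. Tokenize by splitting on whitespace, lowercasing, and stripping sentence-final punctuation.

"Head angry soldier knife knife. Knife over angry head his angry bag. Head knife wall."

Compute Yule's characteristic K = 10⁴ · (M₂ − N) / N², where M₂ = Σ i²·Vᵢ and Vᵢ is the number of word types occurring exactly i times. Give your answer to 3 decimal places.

Frequencies: knife:4, head:3, angry:3, soldier:1, over:1, his:1, bag:1, wall:1
N = 15. Frequency spectrum: V_1=5, V_3=2, V_4=1
M₂ = 1²·5 + 3²·2 + 4²·1 = 39
K = 10000 × (39 − 15) / 15² = 1066.667

1066.667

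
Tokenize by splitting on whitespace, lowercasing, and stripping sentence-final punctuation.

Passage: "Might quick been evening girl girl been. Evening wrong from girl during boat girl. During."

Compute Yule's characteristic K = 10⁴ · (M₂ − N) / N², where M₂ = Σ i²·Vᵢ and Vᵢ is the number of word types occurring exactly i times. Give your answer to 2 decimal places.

Frequencies: girl:4, been:2, evening:2, during:2, might:1, quick:1, wrong:1, from:1, boat:1
N = 15. Frequency spectrum: V_1=5, V_2=3, V_4=1
M₂ = 1²·5 + 2²·3 + 4²·1 = 33
K = 10000 × (33 − 15) / 15² = 800.00

800.00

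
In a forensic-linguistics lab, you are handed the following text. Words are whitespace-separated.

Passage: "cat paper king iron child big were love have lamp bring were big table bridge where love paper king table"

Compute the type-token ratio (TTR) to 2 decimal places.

0.70

N = 20 tokens, V = 14 types.
TTR = V / N = 14 / 20 = 0.70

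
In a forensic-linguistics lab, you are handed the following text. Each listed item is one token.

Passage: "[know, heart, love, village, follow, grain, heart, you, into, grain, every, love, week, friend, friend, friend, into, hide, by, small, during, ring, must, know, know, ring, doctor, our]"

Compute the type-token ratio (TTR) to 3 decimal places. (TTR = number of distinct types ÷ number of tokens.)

N = 28 tokens, V = 19 types.
TTR = V / N = 19 / 28 = 0.679

0.679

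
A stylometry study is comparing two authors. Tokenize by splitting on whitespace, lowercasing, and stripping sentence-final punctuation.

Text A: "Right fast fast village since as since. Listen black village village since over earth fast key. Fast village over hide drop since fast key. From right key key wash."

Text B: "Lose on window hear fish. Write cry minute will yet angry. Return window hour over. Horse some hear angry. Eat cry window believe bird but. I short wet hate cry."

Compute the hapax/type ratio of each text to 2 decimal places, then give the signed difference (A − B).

A: hapax=8, V=14, ratio=0.57
B: hapax=20, V=24, ratio=0.83
Difference = 0.57 − 0.83 = -0.26

-0.26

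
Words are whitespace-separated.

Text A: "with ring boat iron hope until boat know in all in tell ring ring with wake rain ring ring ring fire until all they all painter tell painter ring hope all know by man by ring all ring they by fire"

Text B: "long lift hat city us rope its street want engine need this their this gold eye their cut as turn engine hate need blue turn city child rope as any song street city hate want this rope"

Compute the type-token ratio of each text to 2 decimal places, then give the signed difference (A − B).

TTR(A) = 17/41 = 0.41
TTR(B) = 23/37 = 0.62
Difference = 0.41 − 0.62 = -0.21

-0.21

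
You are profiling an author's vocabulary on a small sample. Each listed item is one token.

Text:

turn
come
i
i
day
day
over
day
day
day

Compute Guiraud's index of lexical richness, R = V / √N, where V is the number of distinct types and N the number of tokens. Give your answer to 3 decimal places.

1.581

N = 10, V = 5.
√N = 3.162278
R = 5 / 3.162278 = 1.581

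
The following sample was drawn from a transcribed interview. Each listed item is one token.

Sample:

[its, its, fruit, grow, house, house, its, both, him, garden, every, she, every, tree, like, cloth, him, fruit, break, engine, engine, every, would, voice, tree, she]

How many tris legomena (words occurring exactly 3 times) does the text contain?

Frequencies: its:3, every:3, fruit:2, house:2, him:2, she:2, tree:2, engine:2, grow:1, both:1, garden:1, like:1, cloth:1, break:1, would:1, voice:1
Words with frequency 3: every, its

2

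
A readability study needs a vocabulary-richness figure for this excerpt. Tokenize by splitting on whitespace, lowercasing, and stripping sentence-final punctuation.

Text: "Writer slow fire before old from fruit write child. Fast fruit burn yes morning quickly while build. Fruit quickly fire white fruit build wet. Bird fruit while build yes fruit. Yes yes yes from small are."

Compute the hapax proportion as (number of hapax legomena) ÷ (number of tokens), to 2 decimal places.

Frequencies: fruit:6, yes:5, build:3, fire:2, from:2, quickly:2, while:2, writer:1, slow:1, before:1, old:1, write:1, child:1, fast:1, burn:1, morning:1, white:1, wet:1, bird:1, small:1, … (1 more, each freq 1)
Hapax count = 14; token count = 36.
Ratio = 14 / 36 = 0.39

0.39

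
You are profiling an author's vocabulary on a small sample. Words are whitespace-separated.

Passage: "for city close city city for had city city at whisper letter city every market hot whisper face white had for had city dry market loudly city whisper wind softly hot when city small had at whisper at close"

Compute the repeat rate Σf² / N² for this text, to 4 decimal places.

Frequencies: city:9, had:4, whisper:4, for:3, at:3, close:2, market:2, hot:2, letter:1, every:1, face:1, white:1, dry:1, loudly:1, wind:1, softly:1, when:1, small:1
Σf² = 153; N² = 1521
Repeat rate = 153 / 1521 = 0.1006

0.1006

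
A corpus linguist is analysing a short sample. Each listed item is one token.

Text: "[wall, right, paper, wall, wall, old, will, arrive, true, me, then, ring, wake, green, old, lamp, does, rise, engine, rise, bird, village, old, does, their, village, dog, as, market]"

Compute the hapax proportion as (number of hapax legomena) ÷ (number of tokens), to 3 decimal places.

Frequencies: wall:3, old:3, does:2, rise:2, village:2, right:1, paper:1, will:1, arrive:1, true:1, me:1, then:1, ring:1, wake:1, green:1, lamp:1, engine:1, bird:1, their:1, dog:1, … (2 more, each freq 1)
Hapax count = 17; token count = 29.
Ratio = 17 / 29 = 0.586

0.586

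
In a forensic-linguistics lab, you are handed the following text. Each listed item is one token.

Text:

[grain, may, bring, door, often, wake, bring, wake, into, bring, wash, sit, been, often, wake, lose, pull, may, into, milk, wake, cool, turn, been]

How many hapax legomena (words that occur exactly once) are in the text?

9

Frequencies: wake:4, bring:3, may:2, often:2, into:2, been:2, grain:1, door:1, wash:1, sit:1, lose:1, pull:1, milk:1, cool:1, turn:1
Hapax (freq=1): cool, door, grain, lose, milk, pull, sit, turn, wash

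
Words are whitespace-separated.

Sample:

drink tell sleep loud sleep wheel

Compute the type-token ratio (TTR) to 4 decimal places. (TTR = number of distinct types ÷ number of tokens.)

0.8333

N = 6 tokens, V = 5 types.
TTR = V / N = 5 / 6 = 0.8333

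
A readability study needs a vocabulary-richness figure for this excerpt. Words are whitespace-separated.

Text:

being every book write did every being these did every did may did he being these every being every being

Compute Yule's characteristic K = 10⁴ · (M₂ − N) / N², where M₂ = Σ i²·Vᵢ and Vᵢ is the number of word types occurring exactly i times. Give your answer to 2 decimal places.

1350.00

Frequencies: being:5, every:5, did:4, these:2, book:1, write:1, may:1, he:1
N = 20. Frequency spectrum: V_1=4, V_2=1, V_4=1, V_5=2
M₂ = 1²·4 + 2²·1 + 4²·1 + 5²·2 = 74
K = 10000 × (74 − 20) / 20² = 1350.00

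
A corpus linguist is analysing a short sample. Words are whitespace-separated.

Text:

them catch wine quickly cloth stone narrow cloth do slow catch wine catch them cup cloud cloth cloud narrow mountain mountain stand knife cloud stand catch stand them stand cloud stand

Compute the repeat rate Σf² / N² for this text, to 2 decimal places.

Frequencies: stand:5, catch:4, cloud:4, them:3, cloth:3, wine:2, narrow:2, mountain:2, quickly:1, stone:1, do:1, slow:1, cup:1, knife:1
Σf² = 93; N² = 961
Repeat rate = 93 / 961 = 0.10

0.10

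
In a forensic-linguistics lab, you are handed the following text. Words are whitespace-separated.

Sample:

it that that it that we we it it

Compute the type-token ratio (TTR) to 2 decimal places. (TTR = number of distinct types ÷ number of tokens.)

N = 9 tokens, V = 3 types.
TTR = V / N = 3 / 9 = 0.33

0.33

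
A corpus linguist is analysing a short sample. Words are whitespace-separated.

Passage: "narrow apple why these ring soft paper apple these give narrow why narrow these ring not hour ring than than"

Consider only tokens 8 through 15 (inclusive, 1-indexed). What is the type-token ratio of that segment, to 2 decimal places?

Segment tokens 8–15: apple, these, give, narrow, why, narrow, these, ring
Segment N = 8, segment V = 6.
TTR = 6 / 8 = 0.75

0.75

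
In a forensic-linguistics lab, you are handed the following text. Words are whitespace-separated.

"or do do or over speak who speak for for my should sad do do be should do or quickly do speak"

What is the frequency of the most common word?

6

Frequencies: do:6, or:3, speak:3, for:2, should:2, over:1, who:1, my:1, sad:1, be:1, quickly:1
Most common: 'do' with frequency 6.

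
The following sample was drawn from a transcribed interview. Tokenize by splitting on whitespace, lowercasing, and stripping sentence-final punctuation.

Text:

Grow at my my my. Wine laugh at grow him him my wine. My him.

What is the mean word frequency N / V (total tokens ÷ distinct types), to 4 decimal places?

N = 15 tokens, V = 6 types.
Mean frequency = N / V = 15 / 6 = 2.5000

2.5000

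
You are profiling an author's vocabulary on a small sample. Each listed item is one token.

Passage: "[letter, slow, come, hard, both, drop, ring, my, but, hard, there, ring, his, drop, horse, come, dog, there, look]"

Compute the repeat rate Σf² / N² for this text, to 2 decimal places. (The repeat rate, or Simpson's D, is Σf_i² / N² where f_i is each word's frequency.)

Frequencies: come:2, hard:2, drop:2, ring:2, there:2, letter:1, slow:1, both:1, my:1, but:1, his:1, horse:1, dog:1, look:1
Σf² = 29; N² = 361
Repeat rate = 29 / 361 = 0.08

0.08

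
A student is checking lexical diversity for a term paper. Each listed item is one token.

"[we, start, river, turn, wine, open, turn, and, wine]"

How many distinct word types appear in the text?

7

Distinct types: {and, open, river, start, turn, we, wine}
V = 7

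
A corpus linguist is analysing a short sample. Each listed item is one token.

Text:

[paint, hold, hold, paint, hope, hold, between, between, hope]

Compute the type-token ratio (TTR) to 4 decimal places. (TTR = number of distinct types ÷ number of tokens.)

N = 9 tokens, V = 4 types.
TTR = V / N = 4 / 9 = 0.4444

0.4444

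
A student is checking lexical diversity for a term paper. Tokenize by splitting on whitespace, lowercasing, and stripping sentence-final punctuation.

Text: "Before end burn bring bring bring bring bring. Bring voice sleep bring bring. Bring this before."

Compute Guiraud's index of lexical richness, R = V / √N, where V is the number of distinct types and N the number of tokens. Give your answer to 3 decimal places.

1.750

N = 16, V = 7.
√N = 4.000000
R = 7 / 4.000000 = 1.750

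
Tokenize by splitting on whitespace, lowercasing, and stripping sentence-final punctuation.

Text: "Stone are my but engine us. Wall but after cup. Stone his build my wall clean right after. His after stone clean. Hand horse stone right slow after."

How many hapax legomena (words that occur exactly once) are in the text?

8

Frequencies: stone:4, after:4, my:2, but:2, wall:2, his:2, clean:2, right:2, are:1, engine:1, us:1, cup:1, build:1, hand:1, horse:1, slow:1
Hapax (freq=1): are, build, cup, engine, hand, horse, slow, us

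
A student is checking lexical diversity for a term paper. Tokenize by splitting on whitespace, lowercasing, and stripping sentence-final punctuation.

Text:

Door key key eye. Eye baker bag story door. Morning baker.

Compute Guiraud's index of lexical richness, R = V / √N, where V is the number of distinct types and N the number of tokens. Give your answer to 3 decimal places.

N = 11, V = 7.
√N = 3.316625
R = 7 / 3.316625 = 2.111

2.111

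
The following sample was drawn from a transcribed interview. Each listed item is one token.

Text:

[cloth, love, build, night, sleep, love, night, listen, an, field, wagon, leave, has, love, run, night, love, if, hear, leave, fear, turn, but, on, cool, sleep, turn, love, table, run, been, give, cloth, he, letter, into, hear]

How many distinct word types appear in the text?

25

Distinct types: {an, been, build, but, cloth, cool, fear, field, give, has, he, hear, if, into, leave, letter, listen, love, night, on, run, sleep, table, turn, wagon}
V = 25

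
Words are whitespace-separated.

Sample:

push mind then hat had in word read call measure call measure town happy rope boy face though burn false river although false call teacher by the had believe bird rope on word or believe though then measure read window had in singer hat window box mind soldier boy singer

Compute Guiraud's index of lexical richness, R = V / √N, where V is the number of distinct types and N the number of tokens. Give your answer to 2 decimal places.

N = 50, V = 31.
√N = 7.071068
R = 31 / 7.071068 = 4.38

4.38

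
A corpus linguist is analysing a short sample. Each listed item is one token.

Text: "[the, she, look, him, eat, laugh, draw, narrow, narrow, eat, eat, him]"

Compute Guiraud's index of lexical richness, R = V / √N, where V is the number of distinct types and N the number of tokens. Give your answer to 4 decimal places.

N = 12, V = 8.
√N = 3.464102
R = 8 / 3.464102 = 2.3094

2.3094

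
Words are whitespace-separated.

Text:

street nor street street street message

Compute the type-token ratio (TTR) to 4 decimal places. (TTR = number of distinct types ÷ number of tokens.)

0.5000

N = 6 tokens, V = 3 types.
TTR = V / N = 3 / 6 = 0.5000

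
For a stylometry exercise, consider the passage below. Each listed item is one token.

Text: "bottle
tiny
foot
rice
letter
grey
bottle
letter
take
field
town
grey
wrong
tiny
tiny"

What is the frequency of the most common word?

3

Frequencies: tiny:3, bottle:2, letter:2, grey:2, foot:1, rice:1, take:1, field:1, town:1, wrong:1
Most common: 'tiny' with frequency 3.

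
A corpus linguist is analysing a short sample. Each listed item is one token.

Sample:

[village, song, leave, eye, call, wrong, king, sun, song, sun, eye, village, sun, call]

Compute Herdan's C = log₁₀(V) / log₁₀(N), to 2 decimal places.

0.79

N = 14, V = 8.
log₁₀(V) = 0.903090, log₁₀(N) = 1.146128
C = 0.903090 / 1.146128 = 0.79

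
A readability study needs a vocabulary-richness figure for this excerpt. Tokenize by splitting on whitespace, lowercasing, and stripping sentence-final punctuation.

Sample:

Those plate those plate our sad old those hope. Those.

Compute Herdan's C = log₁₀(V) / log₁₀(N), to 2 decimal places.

0.78

N = 10, V = 6.
log₁₀(V) = 0.778151, log₁₀(N) = 1.000000
C = 0.778151 / 1.000000 = 0.78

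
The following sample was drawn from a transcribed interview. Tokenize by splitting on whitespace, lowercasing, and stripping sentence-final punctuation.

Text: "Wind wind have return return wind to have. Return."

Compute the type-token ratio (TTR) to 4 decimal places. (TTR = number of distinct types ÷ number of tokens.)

0.4444

N = 9 tokens, V = 4 types.
TTR = V / N = 4 / 9 = 0.4444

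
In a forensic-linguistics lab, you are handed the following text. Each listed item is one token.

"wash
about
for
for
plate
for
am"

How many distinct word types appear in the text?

Distinct types: {about, am, for, plate, wash}
V = 5

5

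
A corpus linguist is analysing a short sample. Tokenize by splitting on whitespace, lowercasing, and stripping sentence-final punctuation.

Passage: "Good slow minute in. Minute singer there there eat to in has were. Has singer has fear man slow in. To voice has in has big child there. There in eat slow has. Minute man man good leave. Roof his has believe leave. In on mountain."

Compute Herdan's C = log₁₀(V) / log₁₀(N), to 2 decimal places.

0.80

N = 46, V = 21.
log₁₀(V) = 1.322219, log₁₀(N) = 1.662758
C = 1.322219 / 1.662758 = 0.80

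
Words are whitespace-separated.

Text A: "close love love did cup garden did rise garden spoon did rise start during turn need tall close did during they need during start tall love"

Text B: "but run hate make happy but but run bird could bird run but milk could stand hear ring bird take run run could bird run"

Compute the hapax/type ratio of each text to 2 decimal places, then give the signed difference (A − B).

-0.36

A: hapax=4, V=13, ratio=0.31
B: hapax=8, V=12, ratio=0.67
Difference = 0.31 − 0.67 = -0.36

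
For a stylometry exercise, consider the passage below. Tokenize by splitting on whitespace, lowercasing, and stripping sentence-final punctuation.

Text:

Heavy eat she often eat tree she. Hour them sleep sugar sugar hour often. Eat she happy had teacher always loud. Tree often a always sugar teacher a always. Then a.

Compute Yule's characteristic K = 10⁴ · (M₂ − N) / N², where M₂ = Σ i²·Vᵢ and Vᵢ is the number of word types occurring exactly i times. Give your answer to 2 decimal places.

Frequencies: eat:3, she:3, often:3, sugar:3, always:3, a:3, tree:2, hour:2, teacher:2, heavy:1, them:1, sleep:1, happy:1, had:1, loud:1, then:1
N = 31. Frequency spectrum: V_1=7, V_2=3, V_3=6
M₂ = 1²·7 + 2²·3 + 3²·6 = 73
K = 10000 × (73 − 31) / 31² = 437.04

437.04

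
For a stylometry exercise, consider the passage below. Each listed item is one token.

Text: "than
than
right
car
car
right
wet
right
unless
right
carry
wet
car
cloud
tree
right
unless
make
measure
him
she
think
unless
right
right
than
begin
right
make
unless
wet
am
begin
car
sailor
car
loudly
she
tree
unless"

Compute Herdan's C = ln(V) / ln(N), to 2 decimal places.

N = 40, V = 17.
ln(V) = 2.833213, ln(N) = 3.688879
C = 2.833213 / 3.688879 = 0.77

0.77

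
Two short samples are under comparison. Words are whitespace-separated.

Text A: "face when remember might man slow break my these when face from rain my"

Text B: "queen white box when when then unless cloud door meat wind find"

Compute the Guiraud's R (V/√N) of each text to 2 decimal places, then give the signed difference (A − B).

A: V=11, N=14, R=2.94
B: V=11, N=12, R=3.18
Difference = 2.94 − 3.18 = -0.24

-0.24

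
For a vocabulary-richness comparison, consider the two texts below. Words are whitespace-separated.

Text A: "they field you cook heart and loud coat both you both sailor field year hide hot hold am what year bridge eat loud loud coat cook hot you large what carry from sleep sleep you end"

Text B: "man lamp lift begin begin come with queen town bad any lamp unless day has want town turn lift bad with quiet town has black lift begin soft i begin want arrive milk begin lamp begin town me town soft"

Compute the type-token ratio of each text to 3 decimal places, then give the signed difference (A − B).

TTR(A) = 23/36 = 0.639
TTR(B) = 22/40 = 0.550
Difference = 0.639 − 0.550 = 0.089

0.089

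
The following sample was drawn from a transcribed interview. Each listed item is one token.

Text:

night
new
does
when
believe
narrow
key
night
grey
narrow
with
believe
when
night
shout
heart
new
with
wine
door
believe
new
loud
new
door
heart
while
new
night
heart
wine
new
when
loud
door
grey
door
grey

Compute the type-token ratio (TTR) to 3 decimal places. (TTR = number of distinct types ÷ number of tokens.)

0.395

N = 38 tokens, V = 15 types.
TTR = V / N = 15 / 38 = 0.395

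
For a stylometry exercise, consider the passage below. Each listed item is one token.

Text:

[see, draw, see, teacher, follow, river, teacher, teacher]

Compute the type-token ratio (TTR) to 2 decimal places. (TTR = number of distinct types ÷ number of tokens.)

N = 8 tokens, V = 5 types.
TTR = V / N = 5 / 8 = 0.63

0.63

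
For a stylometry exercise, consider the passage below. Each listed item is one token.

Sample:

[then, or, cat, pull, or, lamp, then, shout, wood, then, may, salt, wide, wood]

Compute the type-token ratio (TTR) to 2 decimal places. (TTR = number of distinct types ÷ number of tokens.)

N = 14 tokens, V = 10 types.
TTR = V / N = 10 / 14 = 0.71

0.71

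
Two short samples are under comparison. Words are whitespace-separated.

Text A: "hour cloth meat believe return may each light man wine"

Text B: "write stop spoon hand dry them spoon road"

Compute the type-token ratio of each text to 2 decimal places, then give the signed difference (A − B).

0.12

TTR(A) = 10/10 = 1.00
TTR(B) = 7/8 = 0.88
Difference = 1.00 − 0.88 = 0.12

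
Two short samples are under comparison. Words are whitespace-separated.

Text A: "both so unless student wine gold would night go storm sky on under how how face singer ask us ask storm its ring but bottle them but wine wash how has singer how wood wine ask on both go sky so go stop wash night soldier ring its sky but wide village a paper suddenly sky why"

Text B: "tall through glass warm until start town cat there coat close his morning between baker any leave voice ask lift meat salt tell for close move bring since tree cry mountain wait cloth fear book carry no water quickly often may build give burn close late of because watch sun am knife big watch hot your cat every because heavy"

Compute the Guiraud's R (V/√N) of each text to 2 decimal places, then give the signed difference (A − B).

-2.60

A: V=34, N=57, R=4.50
B: V=55, N=60, R=7.10
Difference = 4.50 − 7.10 = -2.60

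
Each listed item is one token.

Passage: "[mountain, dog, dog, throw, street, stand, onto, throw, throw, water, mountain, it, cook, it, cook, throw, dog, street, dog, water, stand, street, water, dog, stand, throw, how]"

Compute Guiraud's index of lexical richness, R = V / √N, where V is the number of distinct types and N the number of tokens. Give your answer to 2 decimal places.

N = 27, V = 10.
√N = 5.196152
R = 10 / 5.196152 = 1.92

1.92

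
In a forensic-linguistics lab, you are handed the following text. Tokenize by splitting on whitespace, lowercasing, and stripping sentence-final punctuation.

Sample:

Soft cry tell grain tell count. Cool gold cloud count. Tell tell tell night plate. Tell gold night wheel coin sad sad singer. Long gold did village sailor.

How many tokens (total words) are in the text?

28

Tokens: soft, cry, tell, grain, tell, count, cool, gold, cloud, count, tell, tell, tell, night, plate, tell, gold, night, wheel, coin, sad, sad, singer, long, gold, did, village, sailor
N = 28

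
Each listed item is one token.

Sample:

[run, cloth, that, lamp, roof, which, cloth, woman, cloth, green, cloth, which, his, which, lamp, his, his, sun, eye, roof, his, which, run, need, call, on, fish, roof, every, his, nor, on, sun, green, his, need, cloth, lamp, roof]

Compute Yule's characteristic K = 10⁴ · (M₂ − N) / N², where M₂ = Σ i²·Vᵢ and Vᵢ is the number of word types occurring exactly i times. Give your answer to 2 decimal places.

591.72

Frequencies: his:6, cloth:5, roof:4, which:4, lamp:3, run:2, green:2, sun:2, need:2, on:2, that:1, woman:1, eye:1, call:1, fish:1, every:1, nor:1
N = 39. Frequency spectrum: V_1=7, V_2=5, V_3=1, V_4=2, V_5=1, V_6=1
M₂ = 1²·7 + 2²·5 + 3²·1 + 4²·2 + 5²·1 + 6²·1 = 129
K = 10000 × (129 − 39) / 39² = 591.72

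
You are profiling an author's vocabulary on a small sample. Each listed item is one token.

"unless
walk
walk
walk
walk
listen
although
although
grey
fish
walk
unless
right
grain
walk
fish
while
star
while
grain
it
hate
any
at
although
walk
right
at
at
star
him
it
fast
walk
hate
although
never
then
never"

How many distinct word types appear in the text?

18

Distinct types: {although, any, at, fast, fish, grain, grey, hate, him, it, listen, never, right, star, then, unless, walk, while}
V = 18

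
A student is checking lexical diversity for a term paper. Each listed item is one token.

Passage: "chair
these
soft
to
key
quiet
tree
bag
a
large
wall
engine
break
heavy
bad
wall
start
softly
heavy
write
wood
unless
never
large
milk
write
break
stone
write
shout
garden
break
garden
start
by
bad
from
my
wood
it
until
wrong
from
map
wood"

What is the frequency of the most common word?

3

Frequencies: break:3, write:3, wood:3, large:2, wall:2, heavy:2, bad:2, start:2, garden:2, from:2, chair:1, these:1, soft:1, to:1, key:1, quiet:1, tree:1, bag:1, a:1, engine:1, … (12 more, each freq 1)
Most common: 'break' with frequency 3.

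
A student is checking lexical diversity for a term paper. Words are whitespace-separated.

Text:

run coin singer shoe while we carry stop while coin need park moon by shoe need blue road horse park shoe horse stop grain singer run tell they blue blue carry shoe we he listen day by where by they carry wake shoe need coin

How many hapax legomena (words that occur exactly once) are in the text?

Frequencies: shoe:5, coin:3, carry:3, need:3, by:3, blue:3, run:2, singer:2, while:2, we:2, stop:2, park:2, horse:2, they:2, moon:1, road:1, grain:1, tell:1, he:1, listen:1, … (3 more, each freq 1)
Hapax (freq=1): day, grain, he, listen, moon, road, tell, wake, where

9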